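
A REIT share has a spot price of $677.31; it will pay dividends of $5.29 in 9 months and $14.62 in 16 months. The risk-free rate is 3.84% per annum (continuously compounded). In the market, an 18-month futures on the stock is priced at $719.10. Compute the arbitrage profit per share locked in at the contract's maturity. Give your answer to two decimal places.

PV(dividends) I = 5.29·e^(−0.0384·9/12) + 14.62·e^(−0.0384·16/12) = 19.0301
Fair futures F* = (S − I)·e^(rT) = (677.31 − 19.0301)·e^0.057600 = 658.2799 × 1.059291 = 697.3100
Market $719.10 > fair 697.3100: forward overpriced → cash-and-carry (borrow at r, buy the stock and collect the dividends, short the forward).
Profit at T = |F_mkt − F*| = |719.10 − 697.3100| = $21.79 per share

$21.79 per share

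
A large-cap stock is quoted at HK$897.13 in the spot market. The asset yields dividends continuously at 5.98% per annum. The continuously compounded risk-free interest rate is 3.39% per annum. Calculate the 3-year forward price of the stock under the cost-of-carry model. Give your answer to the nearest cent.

HK$830.06

F = S·e^((r − q)T) = 897.13 · e^((0.0339 − 0.0598) × 3)
= 897.13 · e^-0.077700 = 897.13 × 0.925242
F = HK$830.06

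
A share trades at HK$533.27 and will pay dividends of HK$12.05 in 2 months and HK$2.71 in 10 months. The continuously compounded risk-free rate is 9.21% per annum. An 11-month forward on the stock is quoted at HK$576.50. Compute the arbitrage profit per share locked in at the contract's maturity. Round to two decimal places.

HK$11.90 per share

PV(dividends) I = 12.05·e^(−0.0921·2/12) + 2.71·e^(−0.0921·10/12) = 14.3762
Fair forward F* = (S − I)·e^(rT) = (533.27 − 14.3762)·e^0.084425 = 518.8938 × 1.088091 = 564.6037
Market HK$576.50 > fair 564.6037: forward overpriced → cash-and-carry (borrow at r, buy the stock and collect the dividends, short the forward).
Profit at T = |F_mkt − F*| = |576.50 − 564.6037| = HK$11.90 per share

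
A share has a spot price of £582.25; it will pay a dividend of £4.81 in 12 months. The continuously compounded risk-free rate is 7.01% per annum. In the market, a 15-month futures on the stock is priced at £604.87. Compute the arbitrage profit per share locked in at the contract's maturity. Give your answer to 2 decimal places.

£25.81 per share

PV(dividends) I = 4.81·e^(−0.0701·12/12) = 4.4844
Fair futures F* = (S − I)·e^(rT) = (582.25 − 4.4844)·e^0.087625 = 577.7656 × 1.091579 = 630.6768
Market £604.87 < fair 630.6768: forward underpriced → reverse cash-and-carry (short the stock, invest proceeds at r, pay the dividends, go long the forward).
Profit at T = |F_mkt − F*| = |604.87 − 630.6768| = £25.81 per share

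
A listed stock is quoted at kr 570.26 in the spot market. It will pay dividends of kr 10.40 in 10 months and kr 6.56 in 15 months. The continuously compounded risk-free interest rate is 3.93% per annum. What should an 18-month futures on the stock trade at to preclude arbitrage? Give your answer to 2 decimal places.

PV(dividends) I = 10.40·e^(−0.0393·10/12) + 6.56·e^(−0.0393·15/12)
I = 10.0649 + 6.2455 = 16.3104
F = (S − I)·e^(rT) = (570.26 − 16.3104) · e^(0.0393·18/12)
= 553.9496 · e^0.058950 = 553.9496 × 1.060722 = kr 587.59

kr 587.59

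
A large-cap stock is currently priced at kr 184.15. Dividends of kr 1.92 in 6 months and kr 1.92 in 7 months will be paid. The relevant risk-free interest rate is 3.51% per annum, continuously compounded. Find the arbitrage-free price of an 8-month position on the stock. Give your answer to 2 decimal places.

PV(dividends) I = 1.92·e^(−0.0351·6/12) + 1.92·e^(−0.0351·7/12)
I = 1.8866 + 1.8811 = 3.7677
F = (S − I)·e^(rT) = (184.15 − 3.7677) · e^(0.0351·8/12)
= 180.3823 · e^0.023400 = 180.3823 × 1.023676 = kr 184.65

kr 184.65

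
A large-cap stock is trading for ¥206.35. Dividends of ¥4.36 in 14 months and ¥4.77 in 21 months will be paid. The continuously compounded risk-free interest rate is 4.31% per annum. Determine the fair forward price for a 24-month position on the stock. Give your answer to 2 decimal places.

¥215.59

PV(dividends) I = 4.36·e^(−0.0431·14/12) + 4.77·e^(−0.0431·21/12)
I = 4.1462 + 4.4235 = 8.5697
F = (S − I)·e^(rT) = (206.35 − 8.5697) · e^(0.0431·24/12)
= 197.7803 · e^0.086200 = 197.7803 × 1.090024 = ¥215.59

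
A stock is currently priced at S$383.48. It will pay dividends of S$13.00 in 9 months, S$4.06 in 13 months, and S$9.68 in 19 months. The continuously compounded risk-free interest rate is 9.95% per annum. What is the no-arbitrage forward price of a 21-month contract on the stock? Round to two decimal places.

PV(dividends) I = 13.00·e^(−0.0995·9/12) + 4.06·e^(−0.0995·13/12) + 9.68·e^(−0.0995·19/12)
I = 12.0652 + 3.6451 + 8.2691 = 23.9794
F = (S − I)·e^(rT) = (383.48 − 23.9794) · e^(0.0995·21/12)
= 359.5006 · e^0.174125 = 359.5006 × 1.190204 = S$427.88

S$427.88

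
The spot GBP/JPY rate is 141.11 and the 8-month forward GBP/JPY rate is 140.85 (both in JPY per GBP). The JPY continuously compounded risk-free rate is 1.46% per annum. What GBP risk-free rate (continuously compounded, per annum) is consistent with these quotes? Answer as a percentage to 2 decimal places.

F = S·e^((r_JPY − r_GBP)T) ⇒ r_GBP = r_JPY − ln(F/S)/T
ln(140.85/141.11) = -0.001844; /(8/12) = -0.002766
r_GBP = 0.0146 + 0.002766 = 0.017366
r_GBP = 1.74%

1.74%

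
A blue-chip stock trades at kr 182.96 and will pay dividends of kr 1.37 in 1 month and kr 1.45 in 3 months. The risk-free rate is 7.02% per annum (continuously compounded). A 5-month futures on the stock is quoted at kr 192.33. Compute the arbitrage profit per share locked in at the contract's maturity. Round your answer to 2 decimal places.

kr 6.81 per share

PV(dividends) I = 1.37·e^(−0.0702·1/12) + 1.45·e^(−0.0702·3/12) = 2.7868
Fair futures F* = (S − I)·e^(rT) = (182.96 − 2.7868)·e^0.029250 = 180.1732 × 1.029682 = 185.5211
Market kr 192.33 > fair 185.5211: forward overpriced → cash-and-carry (borrow at r, buy the stock and collect the dividends, short the forward).
Profit at T = |F_mkt − F*| = |192.33 − 185.5211| = kr 6.81 per share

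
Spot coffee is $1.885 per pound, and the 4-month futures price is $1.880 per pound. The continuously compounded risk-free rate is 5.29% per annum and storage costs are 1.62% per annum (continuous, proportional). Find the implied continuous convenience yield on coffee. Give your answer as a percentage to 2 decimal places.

7.71%

F = S·e^((r+u−y)T) ⇒ (r+u−y) = ln(F/S)/T
ln(1.880/1.885) = -0.002656; /T ⇒ -0.007968
y = r + u − ln(F/S)/T = 0.0529 + 0.0162 + 0.007968 = 0.077068
y = 7.71%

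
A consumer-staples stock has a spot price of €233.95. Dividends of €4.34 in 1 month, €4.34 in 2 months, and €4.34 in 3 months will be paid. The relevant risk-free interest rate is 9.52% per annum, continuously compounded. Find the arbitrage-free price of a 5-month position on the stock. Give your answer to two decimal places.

€230.08

PV(dividends) I = 4.34·e^(−0.0952·1/12) + 4.34·e^(−0.0952·2/12) + 4.34·e^(−0.0952·3/12)
I = 4.3057 + 4.2717 + 4.2379 = 12.8153
F = (S − I)·e^(rT) = (233.95 − 12.8153) · e^(0.0952·5/12)
= 221.1347 · e^0.039667 = 221.1347 × 1.040464 = €230.08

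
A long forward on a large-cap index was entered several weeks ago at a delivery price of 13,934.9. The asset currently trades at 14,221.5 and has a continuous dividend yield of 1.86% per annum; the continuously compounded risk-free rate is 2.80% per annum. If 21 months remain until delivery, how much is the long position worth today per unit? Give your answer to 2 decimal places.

Current fair forward for the remaining 21 months: F = S·e^((r − q)·T), (r − q) = 0.0280 − 0.0186 = 0.0094
F = 14221.5 · e^(0.0094 × 21/12) = 14221.5 × 1.01658605 = 14457.3785
Value of long forward = (F − K)·e^(−rT) = (14457.3785 − 13934.9) · e^(−0.0280·21/12)
= 522.4785 × 0.95218113 = 497.49

497.49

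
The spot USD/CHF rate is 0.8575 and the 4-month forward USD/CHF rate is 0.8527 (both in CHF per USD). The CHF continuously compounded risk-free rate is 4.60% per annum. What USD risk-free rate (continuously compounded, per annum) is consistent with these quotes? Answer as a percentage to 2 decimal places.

6.28%

F = S·e^((r_CHF − r_USD)T) ⇒ r_USD = r_CHF − ln(F/S)/T
ln(0.8527/0.8575) = -0.005613; /(4/12) = -0.016839
r_USD = 0.0460 + 0.016839 = 0.062839
r_USD = 6.28%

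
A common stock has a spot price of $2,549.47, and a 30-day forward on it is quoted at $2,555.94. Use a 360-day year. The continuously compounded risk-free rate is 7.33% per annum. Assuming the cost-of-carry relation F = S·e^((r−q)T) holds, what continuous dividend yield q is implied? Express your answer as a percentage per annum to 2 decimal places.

From F = S·e^((r−q)T): (r − q) = ln(F/S)/T
ln(2555.94/2549.47) = ln(1.002538) = 0.002535
(r − q) = 0.002535 / (30/360) = 0.030420
q = r − ln(F/S)/T = 0.0733 − 0.030420 = 0.042880
q = 4.29%

4.29%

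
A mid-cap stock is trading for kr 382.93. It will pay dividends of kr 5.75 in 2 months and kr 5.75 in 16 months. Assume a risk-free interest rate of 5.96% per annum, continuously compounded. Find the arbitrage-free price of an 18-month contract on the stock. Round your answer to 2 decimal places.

PV(dividends) I = 5.75·e^(−0.0596·2/12) + 5.75·e^(−0.0596·16/12)
I = 5.6932 + 5.3108 = 11.0040
F = (S − I)·e^(rT) = (382.93 − 11.0040) · e^(0.0596·18/12)
= 371.9260 · e^0.089400 = 371.9260 × 1.093518 = kr 406.71

kr 406.71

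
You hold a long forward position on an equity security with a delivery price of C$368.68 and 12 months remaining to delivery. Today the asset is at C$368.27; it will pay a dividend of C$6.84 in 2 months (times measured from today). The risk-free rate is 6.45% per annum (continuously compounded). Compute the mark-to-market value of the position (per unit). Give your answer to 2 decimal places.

PV(remaining dividends) I = 6.84·e^(−0.0645·2/12) = 6.7669
Current forward F = (S − I)·e^(rT) = (368.27 − 6.7669)·e^(0.0645·12/12) = 361.5031 × 1.066626 = 385.5886
Value (long) = (F − K)·e^(−rT) = (385.5886 − 368.68) × 0.937536 = 15.8524
Value = C$15.85

C$15.85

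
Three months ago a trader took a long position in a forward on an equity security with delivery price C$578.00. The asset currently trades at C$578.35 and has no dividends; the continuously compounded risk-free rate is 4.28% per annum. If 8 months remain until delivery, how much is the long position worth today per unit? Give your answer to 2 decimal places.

Current fair forward for the remaining 8 months: F = S·e^(r·T), r = 0.0428
F = 578.35 · e^(0.0428 × 8/12) = 578.35 × 1.028944 = 595.0898
Value of long forward = (F − K)·e^(−rT) = (595.0898 − 578.00) · e^(−0.0428·8/12)
= 17.0898 × 0.971870 = 16.61

C$16.61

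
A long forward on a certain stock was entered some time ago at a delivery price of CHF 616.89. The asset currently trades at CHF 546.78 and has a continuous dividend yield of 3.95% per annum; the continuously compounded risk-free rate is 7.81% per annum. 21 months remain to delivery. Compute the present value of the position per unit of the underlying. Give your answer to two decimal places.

-CHF 27.82

Current fair forward for the remaining 21 months: F = S·e^((r − q)·T), (r − q) = 0.0781 − 0.0395 = 0.0386
F = 546.78 · e^(0.0386 × 21/12) = 546.78 × 1.069884 = 584.9912
Value of long forward = (F − K)·e^(−rT) = (584.9912 − 616.89) · e^(−0.0781·21/12)
= -31.8988 × 0.872254 = -27.82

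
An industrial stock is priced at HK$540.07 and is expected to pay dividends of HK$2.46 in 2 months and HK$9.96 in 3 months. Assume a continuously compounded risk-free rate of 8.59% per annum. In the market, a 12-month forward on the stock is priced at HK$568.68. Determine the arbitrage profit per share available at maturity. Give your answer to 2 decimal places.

HK$6.57 per share

PV(dividends) I = 2.46·e^(−0.0859·2/12) + 9.96·e^(−0.0859·3/12) = 12.1734
Fair forward F* = (S − I)·e^(rT) = (540.07 − 12.1734)·e^0.085900 = 527.8966 × 1.089697 = 575.2473
Market HK$568.68 < fair 575.2473: forward underpriced → reverse cash-and-carry (short the stock, invest proceeds at r, pay the dividends, go long the forward).
Profit at T = |F_mkt − F*| = |568.68 − 575.2473| = HK$6.57 per share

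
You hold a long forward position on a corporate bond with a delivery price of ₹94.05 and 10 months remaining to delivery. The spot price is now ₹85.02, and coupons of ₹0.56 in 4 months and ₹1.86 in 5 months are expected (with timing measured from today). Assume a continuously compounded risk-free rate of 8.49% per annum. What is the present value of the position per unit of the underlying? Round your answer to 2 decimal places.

-₹4.95

PV(remaining coupons) I = 0.56·e^(−0.0849·4/12) + 1.86·e^(−0.0849·5/12) = 2.3397
Current forward F = (S − I)·e^(rT) = (85.02 − 2.3397)·e^(0.0849·10/12) = 82.6803 × 1.073313 = 88.7418
Value (long) = (F − K)·e^(−rT) = (88.7418 − 94.05) × 0.931695 = -4.9456
Value = -₹4.95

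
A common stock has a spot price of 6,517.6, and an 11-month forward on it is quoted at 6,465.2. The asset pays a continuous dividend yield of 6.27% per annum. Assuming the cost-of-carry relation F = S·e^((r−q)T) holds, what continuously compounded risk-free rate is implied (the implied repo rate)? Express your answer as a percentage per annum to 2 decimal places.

5.39%

From F = S·e^((r−q)T): (r − q) = ln(F/S)/T
ln(6465.2/6517.6) = ln(0.991960) = -0.008072
(r − q) = -0.008072 / (11/12) = -0.008806
r = ln(F/S)/T + q = -0.008806 + 0.0627 = 0.053894
r = 5.39%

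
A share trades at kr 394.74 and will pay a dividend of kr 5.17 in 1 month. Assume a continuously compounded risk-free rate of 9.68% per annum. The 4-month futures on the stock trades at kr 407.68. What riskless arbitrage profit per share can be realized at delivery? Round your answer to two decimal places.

kr 5.29 per share

PV(dividends) I = 5.17·e^(−0.0968·1/12) = 5.1285
Fair futures F* = (S − I)·e^(rT) = (394.74 − 5.1285)·e^0.032267 = 389.6115 × 1.032793 = 402.3880
Market kr 407.68 > fair 402.3880: forward overpriced → cash-and-carry (borrow at r, buy the stock and collect the dividends, short the forward).
Profit at T = |F_mkt − F*| = |407.68 − 402.3880| = kr 5.29 per share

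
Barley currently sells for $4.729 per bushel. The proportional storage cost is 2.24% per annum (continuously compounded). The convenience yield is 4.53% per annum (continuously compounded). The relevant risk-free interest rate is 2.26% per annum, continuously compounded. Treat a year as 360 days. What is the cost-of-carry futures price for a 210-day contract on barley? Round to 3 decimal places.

Net carry = r + u − y = 0.0226 + 0.0224 − 0.0453 = -0.0003
F = S·e^((r+u−y)T) = 4.729 · e^(-0.0003 × 210/360) = 4.729 · e^-0.000175
= 4.729 × 0.999825 = $4.728 per bushel

$4.728 per bushel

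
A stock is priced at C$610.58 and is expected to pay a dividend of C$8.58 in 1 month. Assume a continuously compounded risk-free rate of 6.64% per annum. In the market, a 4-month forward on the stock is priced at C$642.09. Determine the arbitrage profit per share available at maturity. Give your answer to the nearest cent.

C$26.57 per share

PV(dividends) I = 8.58·e^(−0.0664·1/12) = 8.5327
Fair forward F* = (S − I)·e^(rT) = (610.58 − 8.5327)·e^0.022133 = 602.0473 × 1.022380 = 615.5211
Market C$642.09 > fair 615.5211: forward overpriced → cash-and-carry (borrow at r, buy the stock and collect the dividends, short the forward).
Profit at T = |F_mkt − F*| = |642.09 − 615.5211| = C$26.57 per share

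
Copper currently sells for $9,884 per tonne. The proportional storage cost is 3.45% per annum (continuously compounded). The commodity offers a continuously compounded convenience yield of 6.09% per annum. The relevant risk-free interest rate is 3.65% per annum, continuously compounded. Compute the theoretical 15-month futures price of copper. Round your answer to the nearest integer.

Net carry = r + u − y = 0.0365 + 0.0345 − 0.0609 = 0.0101
F = S·e^((r+u−y)T) = 9884 · e^(0.0101 × 15/12) = 9884 · e^0.012625
= 9884 × 1.012705 = $10,010 per tonne

$10,010 per tonne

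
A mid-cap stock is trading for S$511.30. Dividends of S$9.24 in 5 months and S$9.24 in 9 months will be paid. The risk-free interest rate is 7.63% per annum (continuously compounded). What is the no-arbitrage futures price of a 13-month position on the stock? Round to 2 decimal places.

S$536.16

PV(dividends) I = 9.24·e^(−0.0763·5/12) + 9.24·e^(−0.0763·9/12)
I = 8.9509 + 8.7261 = 17.6770
F = (S − I)·e^(rT) = (511.30 − 17.6770) · e^(0.0763·13/12)
= 493.6230 · e^0.082658 = 493.6230 × 1.086170 = S$536.16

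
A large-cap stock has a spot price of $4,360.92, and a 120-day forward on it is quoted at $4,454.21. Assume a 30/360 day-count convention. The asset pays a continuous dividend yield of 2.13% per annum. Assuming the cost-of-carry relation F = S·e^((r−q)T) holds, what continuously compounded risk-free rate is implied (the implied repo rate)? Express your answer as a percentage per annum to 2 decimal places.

8.48%

From F = S·e^((r−q)T): (r − q) = ln(F/S)/T
ln(4454.21/4360.92) = ln(1.021392) = 0.021166
(r − q) = 0.021166 / (120/360) = 0.063498
r = ln(F/S)/T + q = 0.063498 + 0.0213 = 0.084798
r = 8.48%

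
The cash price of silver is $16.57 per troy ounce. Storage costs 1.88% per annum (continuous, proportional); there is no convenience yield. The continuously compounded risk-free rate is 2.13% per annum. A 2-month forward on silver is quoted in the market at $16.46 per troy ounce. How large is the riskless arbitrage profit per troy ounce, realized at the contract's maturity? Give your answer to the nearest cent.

Fair forward: F* = S·e^(carry·T), with carry = (r + u) = 0.0213 + 0.0188 = 0.0401
F* = 16.57 · e^(0.0401 × 2/12) = 16.57 · e^0.006683 = 16.57 × 1.006705 = $16.6811
Market $16.46 < fair $16.6811: forward underpriced → reverse cash-and-carry (short spot, go long the forward).
At maturity, profit = |F_mkt − F*| = |16.46 − 16.6811| = $0.22 per troy ounce

$0.22 per troy ounce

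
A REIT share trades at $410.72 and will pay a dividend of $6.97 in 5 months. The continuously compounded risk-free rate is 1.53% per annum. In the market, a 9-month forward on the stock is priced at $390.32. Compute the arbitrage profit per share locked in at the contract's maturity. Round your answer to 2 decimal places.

$18.13 per share

PV(dividends) I = 6.97·e^(−0.0153·5/12) = 6.9257
Fair forward F* = (S − I)·e^(rT) = (410.72 − 6.9257)·e^0.011475 = 403.7943 × 1.011541 = 408.4545
Market $390.32 < fair 408.4545: forward underpriced → reverse cash-and-carry (short the stock, invest proceeds at r, pay the dividends, go long the forward).
Profit at T = |F_mkt − F*| = |390.32 − 408.4545| = $18.13 per share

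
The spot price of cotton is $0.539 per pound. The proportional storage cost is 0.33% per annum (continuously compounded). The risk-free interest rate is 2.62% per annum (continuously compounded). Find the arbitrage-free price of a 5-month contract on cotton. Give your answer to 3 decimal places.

$0.546 per pound

Net carry = r + u − y = 0.0262 + 0.0033 − 0.0000 = 0.0295
F = S·e^((r+u−y)T) = 0.539 · e^(0.0295 × 5/12) = 0.539 · e^0.012292
= 0.539 × 1.012368 = $0.546 per pound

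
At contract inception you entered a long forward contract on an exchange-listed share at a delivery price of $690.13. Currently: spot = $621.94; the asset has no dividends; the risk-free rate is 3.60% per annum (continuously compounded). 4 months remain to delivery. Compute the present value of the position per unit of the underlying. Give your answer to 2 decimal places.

-$59.96

Current fair forward for the remaining 4 months: F = S·e^(r·T), r = 0.0360
F = 621.94 · e^(0.0360 × 4/12) = 621.94 × 1.012072 = 629.4481
Value of long forward = (F − K)·e^(−rT) = (629.4481 − 690.13) · e^(−0.0360·4/12)
= -60.6819 × 0.988072 = -59.96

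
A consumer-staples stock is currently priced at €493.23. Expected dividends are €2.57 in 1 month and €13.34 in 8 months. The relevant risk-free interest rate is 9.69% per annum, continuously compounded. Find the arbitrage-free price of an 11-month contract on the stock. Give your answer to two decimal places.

€522.59

PV(dividends) I = 2.57·e^(−0.0969·1/12) + 13.34·e^(−0.0969·8/12)
I = 2.5493 + 12.5055 = 15.0548
F = (S − I)·e^(rT) = (493.23 − 15.0548) · e^(0.0969·11/12)
= 478.1752 · e^0.088825 = 478.1752 × 1.092889 = €522.59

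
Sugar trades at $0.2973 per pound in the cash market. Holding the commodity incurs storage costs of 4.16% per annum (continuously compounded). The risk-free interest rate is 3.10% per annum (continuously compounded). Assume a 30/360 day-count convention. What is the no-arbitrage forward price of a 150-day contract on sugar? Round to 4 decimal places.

Net carry = r + u − y = 0.0310 + 0.0416 − 0.0000 = 0.0726
F = S·e^((r+u−y)T) = 0.2973 · e^(0.0726 × 150/360) = 0.2973 · e^0.030250
= 0.2973 × 1.030712 = $0.3064 per pound

$0.3064 per pound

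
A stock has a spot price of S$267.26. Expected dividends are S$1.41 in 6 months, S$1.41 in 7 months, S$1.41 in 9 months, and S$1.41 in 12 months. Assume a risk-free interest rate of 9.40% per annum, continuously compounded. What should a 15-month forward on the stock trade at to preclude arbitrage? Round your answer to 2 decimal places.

PV(dividends) I = 1.41·e^(−0.0940·6/12) + 1.41·e^(−0.0940·7/12) + 1.41·e^(−0.0940·9/12) + 1.41·e^(−0.0940·12/12)
I = 1.3453 + 1.3348 + 1.3140 + 1.2835 = 5.2776
F = (S − I)·e^(rT) = (267.26 − 5.2776) · e^(0.0940·15/12)
= 261.9824 · e^0.117500 = 261.9824 × 1.124682 = S$294.65

S$294.65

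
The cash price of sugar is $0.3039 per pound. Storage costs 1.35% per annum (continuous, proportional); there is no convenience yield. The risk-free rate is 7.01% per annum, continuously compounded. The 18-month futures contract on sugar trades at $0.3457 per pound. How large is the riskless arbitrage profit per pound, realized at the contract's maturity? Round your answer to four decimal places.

Fair futures: F* = S·e^(carry·T), with carry = (r + u) = 0.0701 + 0.0135 = 0.0836
F* = 0.3039 · e^(0.0836 × 18/12) = 0.3039 · e^0.125400 = 0.3039 × 1.133602 = $0.3445
Market $0.3457 > fair $0.3445: forward overpriced → cash-and-carry (buy spot, short the forward).
At maturity, profit = |F_mkt − F*| = |0.3457 − 0.3445| = $0.0012 per pound

$0.0012 per pound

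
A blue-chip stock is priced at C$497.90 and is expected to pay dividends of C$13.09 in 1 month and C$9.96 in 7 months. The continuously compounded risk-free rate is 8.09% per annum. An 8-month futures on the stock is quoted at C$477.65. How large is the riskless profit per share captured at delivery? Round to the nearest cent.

C$24.09 per share

PV(dividends) I = 13.09·e^(−0.0809·1/12) + 9.96·e^(−0.0809·7/12) = 22.5029
Fair futures F* = (S − I)·e^(rT) = (497.90 − 22.5029)·e^0.053933 = 475.3971 × 1.055414 = 501.7408
Market C$477.65 < fair 501.7408: forward underpriced → reverse cash-and-carry (short the stock, invest proceeds at r, pay the dividends, go long the forward).
Profit at T = |F_mkt − F*| = |477.65 − 501.7408| = C$24.09 per share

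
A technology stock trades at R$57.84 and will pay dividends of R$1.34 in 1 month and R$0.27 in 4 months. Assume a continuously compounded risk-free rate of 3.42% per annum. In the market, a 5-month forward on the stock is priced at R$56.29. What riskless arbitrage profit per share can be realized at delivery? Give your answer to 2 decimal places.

PV(dividends) I = 1.34·e^(−0.0342·1/12) + 0.27·e^(−0.0342·4/12) = 1.6031
Fair forward F* = (S − I)·e^(rT) = (57.84 − 1.6031)·e^0.014250 = 56.2369 × 1.014352 = 57.0440
Market R$56.29 < fair 57.0440: forward underpriced → reverse cash-and-carry (short the stock, invest proceeds at r, pay the dividends, go long the forward).
Profit at T = |F_mkt − F*| = |56.29 − 57.0440| = R$0.75 per share

R$0.75 per share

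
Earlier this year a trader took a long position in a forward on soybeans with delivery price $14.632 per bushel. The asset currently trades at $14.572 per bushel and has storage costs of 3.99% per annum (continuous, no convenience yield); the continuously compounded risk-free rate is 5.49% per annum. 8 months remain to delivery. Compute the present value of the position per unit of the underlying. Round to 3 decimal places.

$0.859 per bushel

Current fair forward for the remaining 8 months: F = S·e^((r + u)·T), (r + u) = 0.0549 + 0.0399 = 0.0948
F = 14.572 · e^(0.0948 × 8/12) = 14.572 × 1.065240 = 15.5227
Value of long forward = (F − K)·e^(−rT) = (15.5227 − 14.632) · e^(−0.0549·8/12)
= 0.8907 × 0.964062 = 0.859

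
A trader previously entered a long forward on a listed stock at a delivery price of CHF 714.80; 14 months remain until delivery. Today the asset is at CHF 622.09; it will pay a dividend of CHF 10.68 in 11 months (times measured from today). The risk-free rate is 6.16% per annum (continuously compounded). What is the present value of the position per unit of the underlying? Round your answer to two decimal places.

-CHF 53.24

PV(remaining dividends) I = 10.68·e^(−0.0616·11/12) = 10.0936
Current forward F = (S − I)·e^(rT) = (622.09 − 10.0936)·e^(0.0616·14/12) = 611.9964 × 1.074512 = 657.5975
Value (long) = (F − K)·e^(−rT) = (657.5975 − 714.80) × 0.930655 = -53.2358
Value = -CHF 53.24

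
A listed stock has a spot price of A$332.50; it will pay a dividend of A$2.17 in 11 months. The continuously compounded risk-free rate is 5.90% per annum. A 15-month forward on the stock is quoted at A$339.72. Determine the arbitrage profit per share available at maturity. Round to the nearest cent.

A$16.02 per share

PV(dividends) I = 2.17·e^(−0.0590·11/12) = 2.0558
Fair forward F* = (S − I)·e^(rT) = (332.50 − 2.0558)·e^0.073750 = 330.4442 × 1.076538 = 355.7357
Market A$339.72 < fair 355.7357: forward underpriced → reverse cash-and-carry (short the stock, invest proceeds at r, pay the dividends, go long the forward).
Profit at T = |F_mkt − F*| = |339.72 − 355.7357| = A$16.02 per share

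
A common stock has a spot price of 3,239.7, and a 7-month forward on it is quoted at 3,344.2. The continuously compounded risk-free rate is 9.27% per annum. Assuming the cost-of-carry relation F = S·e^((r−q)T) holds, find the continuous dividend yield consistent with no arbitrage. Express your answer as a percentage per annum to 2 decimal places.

From F = S·e^((r−q)T): (r − q) = ln(F/S)/T
ln(3344.2/3239.7) = ln(1.032256) = 0.031747
(r − q) = 0.031747 / (7/12) = 0.054423
q = r − ln(F/S)/T = 0.0927 − 0.054423 = 0.038277
q = 3.83%

3.83%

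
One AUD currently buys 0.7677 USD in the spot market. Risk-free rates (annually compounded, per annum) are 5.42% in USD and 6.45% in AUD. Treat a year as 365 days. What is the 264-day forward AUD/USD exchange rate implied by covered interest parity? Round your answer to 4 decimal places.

By covered interest parity, F = S · (1+r_USD)^T / (1+r_AUD)^T
= 0.7677 × 1.038915 / 1.046247 = 0.7677 × 0.992992
F = 0.7623 USD per AUD

0.7623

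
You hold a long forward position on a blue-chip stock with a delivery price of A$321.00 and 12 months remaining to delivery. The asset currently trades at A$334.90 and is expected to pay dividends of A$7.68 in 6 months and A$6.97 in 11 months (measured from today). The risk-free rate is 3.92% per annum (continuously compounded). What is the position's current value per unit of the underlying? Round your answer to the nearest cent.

A$11.98

PV(remaining dividends) I = 7.68·e^(−0.0392·6/12) + 6.97·e^(−0.0392·11/12) = 14.2549
Current forward F = (S − I)·e^(rT) = (334.90 − 14.2549)·e^(0.0392·12/12) = 320.6451 × 1.039978 = 333.4638
Value (long) = (F − K)·e^(−rT) = (333.4638 − 321.00) × 0.961558 = 11.9847
Value = A$11.98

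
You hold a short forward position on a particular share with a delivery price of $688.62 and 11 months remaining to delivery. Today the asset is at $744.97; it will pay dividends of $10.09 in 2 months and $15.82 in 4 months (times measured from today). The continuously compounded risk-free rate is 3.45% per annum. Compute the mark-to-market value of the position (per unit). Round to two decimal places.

-$52.12

PV(remaining dividends) I = 10.09·e^(−0.0345·2/12) + 15.82·e^(−0.0345·4/12) = 25.6713
Current forward F = (S − I)·e^(rT) = (744.97 − 25.6713)·e^(0.0345·11/12) = 719.2987 × 1.032130 = 742.4098
Value (long) = (F − K)·e^(−rT) = (742.4098 − 688.62) × 0.968870 = 52.1153
Short position value = −(long value) = -$52.12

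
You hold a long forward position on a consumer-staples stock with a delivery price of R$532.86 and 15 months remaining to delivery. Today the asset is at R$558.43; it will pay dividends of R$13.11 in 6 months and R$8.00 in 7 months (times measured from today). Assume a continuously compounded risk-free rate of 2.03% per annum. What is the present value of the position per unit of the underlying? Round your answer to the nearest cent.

R$18.04

PV(remaining dividends) I = 13.11·e^(−0.0203·6/12) + 8.00·e^(−0.0203·7/12) = 20.8834
Current forward F = (S − I)·e^(rT) = (558.43 − 20.8834)·e^(0.0203·15/12) = 537.5466 × 1.025700 = 551.3615
Value (long) = (F − K)·e^(−rT) = (551.3615 − 532.86) × 0.974944 = 18.0379
Value = R$18.04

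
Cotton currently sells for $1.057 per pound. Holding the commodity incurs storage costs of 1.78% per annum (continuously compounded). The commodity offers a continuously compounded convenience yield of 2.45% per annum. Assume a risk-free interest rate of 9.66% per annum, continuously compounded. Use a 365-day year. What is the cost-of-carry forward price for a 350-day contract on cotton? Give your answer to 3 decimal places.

Net carry = r + u − y = 0.0966 + 0.0178 − 0.0245 = 0.0899
F = S·e^((r+u−y)T) = 1.057 · e^(0.0899 × 350/365) = 1.057 · e^0.086205
= 1.057 × 1.090030 = $1.152 per pound

$1.152 per pound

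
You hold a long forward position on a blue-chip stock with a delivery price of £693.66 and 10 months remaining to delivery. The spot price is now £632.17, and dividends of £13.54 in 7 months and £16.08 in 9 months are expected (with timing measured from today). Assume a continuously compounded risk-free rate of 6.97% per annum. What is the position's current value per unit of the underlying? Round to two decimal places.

-£50.61

PV(remaining dividends) I = 13.54·e^(−0.0697·7/12) + 16.08·e^(−0.0697·9/12) = 28.2615
Current forward F = (S − I)·e^(rT) = (632.17 − 28.2615)·e^(0.0697·10/12) = 603.9085 × 1.059803 = 640.0240
Value (long) = (F − K)·e^(−rT) = (640.0240 − 693.66) × 0.943571 = -50.6094
Value = -£50.61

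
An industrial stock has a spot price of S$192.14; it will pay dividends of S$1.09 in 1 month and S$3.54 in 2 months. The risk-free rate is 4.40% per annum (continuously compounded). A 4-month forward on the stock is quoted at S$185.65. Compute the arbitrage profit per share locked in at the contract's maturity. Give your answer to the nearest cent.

S$4.66 per share

PV(dividends) I = 1.09·e^(−0.0440·1/12) + 3.54·e^(−0.0440·2/12) = 4.6001
Fair forward F* = (S − I)·e^(rT) = (192.14 − 4.6001)·e^0.014667 = 187.5399 × 1.014775 = 190.3108
Market S$185.65 < fair 190.3108: forward underpriced → reverse cash-and-carry (short the stock, invest proceeds at r, pay the dividends, go long the forward).
Profit at T = |F_mkt − F*| = |185.65 − 190.3108| = S$4.66 per share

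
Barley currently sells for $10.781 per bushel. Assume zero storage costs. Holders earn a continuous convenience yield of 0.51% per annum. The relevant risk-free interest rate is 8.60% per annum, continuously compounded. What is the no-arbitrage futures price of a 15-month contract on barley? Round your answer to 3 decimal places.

$11.928 per bushel

Net carry = r + u − y = 0.0860 + 0.0000 − 0.0051 = 0.0809
F = S·e^((r+u−y)T) = 10.781 · e^(0.0809 × 15/12) = 10.781 · e^0.101125
= 10.781 × 1.106415 = $11.928 per bushel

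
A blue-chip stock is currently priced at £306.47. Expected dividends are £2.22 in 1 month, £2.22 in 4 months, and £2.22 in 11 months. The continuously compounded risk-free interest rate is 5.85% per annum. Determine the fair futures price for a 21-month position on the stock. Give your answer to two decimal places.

PV(dividends) I = 2.22·e^(−0.0585·1/12) + 2.22·e^(−0.0585·4/12) + 2.22·e^(−0.0585·11/12)
I = 2.2092 + 2.1771 + 2.1041 = 6.4904
F = (S − I)·e^(rT) = (306.47 − 6.4904) · e^(0.0585·21/12)
= 299.9796 · e^0.102375 = 299.9796 × 1.107799 = £332.32

£332.32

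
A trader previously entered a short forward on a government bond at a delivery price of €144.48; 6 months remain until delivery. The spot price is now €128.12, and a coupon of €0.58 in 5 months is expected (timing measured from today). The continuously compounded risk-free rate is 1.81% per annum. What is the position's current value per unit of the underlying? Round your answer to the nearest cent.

€15.63

PV(remaining coupons) I = 0.58·e^(−0.0181·5/12) = 0.5756
Current forward F = (S − I)·e^(rT) = (128.12 − 0.5756)·e^(0.0181·6/12) = 127.5444 × 1.009091 = 128.7039
Value (long) = (F − K)·e^(−rT) = (128.7039 − 144.48) × 0.990991 = -15.6340
Short position value = −(long value) = €15.63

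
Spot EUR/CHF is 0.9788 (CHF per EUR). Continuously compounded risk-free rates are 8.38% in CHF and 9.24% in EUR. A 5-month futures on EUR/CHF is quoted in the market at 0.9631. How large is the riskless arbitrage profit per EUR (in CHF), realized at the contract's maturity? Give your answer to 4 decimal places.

Fair futures: F* = S·e^(carry·T), with carry = (r_CHF − r_EUR) = 0.0838 − 0.0924 = -0.0086
F* = 0.9788 · e^(-0.0086 × 5/12) = 0.9788 · e^-0.003583 = 0.9788 × 0.996423 = 0.9753
Market 0.9631 < fair 0.9753: forward underpriced → reverse cash-and-carry (short spot, go long the forward).
At maturity, profit = |F_mkt − F*| = |0.9631 − 0.9753| = 0.0122 per EUR (in CHF)

0.0122 per EUR (in CHF)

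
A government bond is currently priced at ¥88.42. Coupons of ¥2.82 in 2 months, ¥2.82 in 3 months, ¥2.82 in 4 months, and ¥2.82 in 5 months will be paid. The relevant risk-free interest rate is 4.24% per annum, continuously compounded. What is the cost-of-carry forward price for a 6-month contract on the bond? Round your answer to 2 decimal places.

¥78.93

PV(coupons) I = 2.82·e^(−0.0424·2/12) + 2.82·e^(−0.0424·3/12) + 2.82·e^(−0.0424·4/12) + 2.82·e^(−0.0424·5/12)
I = 2.8001 + 2.7903 + 2.7804 + 2.7706 = 11.1414
F = (S − I)·e^(rT) = (88.42 − 11.1414) · e^(0.0424·6/12)
= 77.2786 · e^0.021200 = 77.2786 × 1.021426 = ¥78.93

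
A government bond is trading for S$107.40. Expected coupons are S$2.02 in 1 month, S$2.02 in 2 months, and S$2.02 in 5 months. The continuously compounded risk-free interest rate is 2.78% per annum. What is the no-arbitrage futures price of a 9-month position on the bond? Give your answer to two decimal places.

S$103.51

PV(coupons) I = 2.02·e^(−0.0278·1/12) + 2.02·e^(−0.0278·2/12) + 2.02·e^(−0.0278·5/12)
I = 2.0153 + 2.0107 + 1.9967 = 6.0227
F = (S − I)·e^(rT) = (107.40 − 6.0227) · e^(0.0278·9/12)
= 101.3773 · e^0.020850 = 101.3773 × 1.021069 = S$103.51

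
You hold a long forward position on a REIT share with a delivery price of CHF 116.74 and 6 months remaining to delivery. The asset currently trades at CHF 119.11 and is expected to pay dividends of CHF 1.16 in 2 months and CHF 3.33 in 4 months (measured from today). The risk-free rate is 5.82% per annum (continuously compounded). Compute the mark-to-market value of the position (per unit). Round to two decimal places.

PV(remaining dividends) I = 1.16·e^(−0.0582·2/12) + 3.33·e^(−0.0582·4/12) = 4.4148
Current forward F = (S − I)·e^(rT) = (119.11 − 4.4148)·e^(0.0582·6/12) = 114.6952 × 1.029528 = 118.0819
Value (long) = (F − K)·e^(−rT) = (118.0819 − 116.74) × 0.971319 = 1.3034
Value = CHF 1.30

CHF 1.30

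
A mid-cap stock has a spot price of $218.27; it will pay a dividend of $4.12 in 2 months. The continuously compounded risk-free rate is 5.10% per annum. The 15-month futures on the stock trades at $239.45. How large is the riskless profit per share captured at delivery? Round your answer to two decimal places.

$11.17 per share

PV(dividends) I = 4.12·e^(−0.0510·2/12) = 4.0851
Fair futures F* = (S − I)·e^(rT) = (218.27 − 4.0851)·e^0.063750 = 214.1849 × 1.065826 = 228.2838
Market $239.45 > fair 228.2838: forward overpriced → cash-and-carry (borrow at r, buy the stock and collect the dividends, short the forward).
Profit at T = |F_mkt − F*| = |239.45 − 228.2838| = $11.17 per share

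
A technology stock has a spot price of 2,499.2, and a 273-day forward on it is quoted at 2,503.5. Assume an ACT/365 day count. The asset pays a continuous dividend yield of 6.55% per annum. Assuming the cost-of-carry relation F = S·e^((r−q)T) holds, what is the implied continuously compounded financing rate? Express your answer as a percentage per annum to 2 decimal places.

From F = S·e^((r−q)T): (r − q) = ln(F/S)/T
ln(2503.5/2499.2) = ln(1.001721) = 0.001720
(r − q) = 0.001720 / (273/365) = 0.002300
r = ln(F/S)/T + q = 0.002300 + 0.0655 = 0.067800
r = 6.78%

6.78%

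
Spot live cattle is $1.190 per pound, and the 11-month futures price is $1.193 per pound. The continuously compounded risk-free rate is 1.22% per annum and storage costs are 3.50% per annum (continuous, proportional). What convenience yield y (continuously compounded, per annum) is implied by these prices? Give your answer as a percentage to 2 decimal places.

F = S·e^((r+u−y)T) ⇒ (r+u−y) = ln(F/S)/T
ln(1.193/1.190) = 0.002518; /T ⇒ 0.002747
y = r + u − ln(F/S)/T = 0.0122 + 0.0350 − 0.002747 = 0.044453
y = 4.45%

4.45%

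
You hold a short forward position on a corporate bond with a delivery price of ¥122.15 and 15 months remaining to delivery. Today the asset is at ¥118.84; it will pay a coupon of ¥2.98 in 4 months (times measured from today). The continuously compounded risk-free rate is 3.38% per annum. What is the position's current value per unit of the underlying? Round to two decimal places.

¥1.20

PV(remaining coupons) I = 2.98·e^(−0.0338·4/12) = 2.9466
Current forward F = (S − I)·e^(rT) = (118.84 − 2.9466)·e^(0.0338·15/12) = 115.8934 × 1.043155 = 120.8948
Value (long) = (F − K)·e^(−rT) = (120.8948 − 122.15) × 0.958630 = -1.2033
Short position value = −(long value) = ¥1.20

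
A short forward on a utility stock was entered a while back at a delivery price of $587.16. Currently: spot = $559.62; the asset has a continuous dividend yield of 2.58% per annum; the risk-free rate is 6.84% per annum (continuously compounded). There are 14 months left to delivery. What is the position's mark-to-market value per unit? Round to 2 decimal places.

-$0.90

Current fair forward for the remaining 14 months: F = S·e^((r − q)·T), (r − q) = 0.0684 − 0.0258 = 0.0426
F = 559.62 · e^(0.0426 × 14/12) = 559.62 × 1.050956 = 588.1360
Value of long forward = (F − K)·e^(−rT) = (588.1360 − 587.16) · e^(−0.0684·14/12)
= 0.9760 × 0.923301 = 0.90
Short position value = −(long value) = -$0.90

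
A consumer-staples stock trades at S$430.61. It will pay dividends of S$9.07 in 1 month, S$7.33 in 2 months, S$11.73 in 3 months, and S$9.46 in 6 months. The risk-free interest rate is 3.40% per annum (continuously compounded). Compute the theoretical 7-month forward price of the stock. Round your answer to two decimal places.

PV(dividends) I = 9.07·e^(−0.0340·1/12) + 7.33·e^(−0.0340·2/12) + 11.73·e^(−0.0340·3/12) + 9.46·e^(−0.0340·6/12)
I = 9.0443 + 7.2886 + 11.6307 + 9.3005 = 37.2641
F = (S − I)·e^(rT) = (430.61 − 37.2641) · e^(0.0340·7/12)
= 393.3459 · e^0.019833 = 393.3459 × 1.020031 = S$401.23

S$401.23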